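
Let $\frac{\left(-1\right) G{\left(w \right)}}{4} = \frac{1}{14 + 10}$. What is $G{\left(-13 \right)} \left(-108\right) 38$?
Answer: $684$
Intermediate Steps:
$G{\left(w \right)} = - \frac{1}{6}$ ($G{\left(w \right)} = - \frac{4}{14 + 10} = - \frac{4}{24} = \left(-4\right) \frac{1}{24} = - \frac{1}{6}$)
$G{\left(-13 \right)} \left(-108\right) 38 = \left(- \frac{1}{6}\right) \left(-108\right) 38 = 18 \cdot 38 = 684$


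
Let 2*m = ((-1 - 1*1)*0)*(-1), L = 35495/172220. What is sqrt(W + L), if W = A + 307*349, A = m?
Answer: sqrt(31778383929101)/17222 ≈ 327.33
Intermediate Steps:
L = 7099/34444 (L = 35495*(1/172220) = 7099/34444 ≈ 0.20610)
m = 0 (m = (((-1 - 1*1)*0)*(-1))/2 = (((-1 - 1)*0)*(-1))/2 = (-2*0*(-1))/2 = (0*(-1))/2 = (1/2)*0 = 0)
A = 0
W = 107143 (W = 0 + 307*349 = 0 + 107143 = 107143)
sqrt(W + L) = sqrt(107143 + 7099/34444) = sqrt(3690440591/34444) = sqrt(31778383929101)/17222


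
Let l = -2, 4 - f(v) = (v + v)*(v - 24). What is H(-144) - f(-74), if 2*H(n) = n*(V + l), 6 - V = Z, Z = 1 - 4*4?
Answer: 13132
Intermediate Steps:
f(v) = 4 - 2*v*(-24 + v) (f(v) = 4 - (v + v)*(v - 24) = 4 - 2*v*(-24 + v))
Z = -15 (Z = 1 - 16 = -15)
V = 21 (V = 6 - 1*(-15) = 6 + 15 = 21)
H(n) = 19*n/2 (H(n) = (n*(21 - 2))/2 = (n*19)/2 = (19*n)/2 = 19*n/2)
H(-144) - f(-74) = (19/2)*(-144) - (4 - 2*(-74)² + 48*(-74)) = -1368 - (4 - 2*5476 - 3552) = -1368 - (4 - 10952 - 3552) = -1368 - 1*(-14500) = -1368 + 14500 = 13132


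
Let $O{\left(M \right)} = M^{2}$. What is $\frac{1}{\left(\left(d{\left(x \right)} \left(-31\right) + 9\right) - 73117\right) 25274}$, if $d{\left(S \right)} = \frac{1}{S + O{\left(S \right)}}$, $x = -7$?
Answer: $- \frac{21}{38802755179} \approx -5.412 \cdot 10^{-10}$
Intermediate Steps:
$d{\left(S \right)} = \frac{1}{S + S^{2}}$
$\frac{1}{\left(\left(d{\left(x \right)} \left(-31\right) + 9\right) - 73117\right) 25274} = \frac{1}{\left(\left(\frac{1}{\left(-7\right) \left(1 - 7\right)} \left(-31\right) + 9\right) - 73117\right) 25274} = \frac{1}{\left(- \frac{1}{7 \left(-6\right)} \left(-31\right) + 9\right) - 73117} \cdot \frac{1}{25274} = \frac{1}{\left(\left(- \frac{1}{7}\right) \left(- \frac{1}{6}\right) \left(-31\right) + 9\right) - 73117} \cdot \frac{1}{25274} = \frac{1}{\left(\frac{1}{42} \left(-31\right) + 9\right) - 73117} \cdot \frac{1}{25274} = \frac{1}{\left(- \frac{31}{42} + 9\right) - 73117} \cdot \frac{1}{25274} = \frac{1}{\frac{347}{42} - 73117} \cdot \frac{1}{25274} = \frac{1}{- \frac{3070567}{42}} \cdot \frac{1}{25274} = \left(- \frac{42}{3070567}\right) \frac{1}{25274} = - \frac{21}{38802755179}$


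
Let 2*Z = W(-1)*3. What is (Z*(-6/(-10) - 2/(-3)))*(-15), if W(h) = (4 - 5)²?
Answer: -57/2 ≈ -28.500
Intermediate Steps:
W(h) = 1 (W(h) = (-1)² = 1)
Z = 3/2 (Z = (1*3)/2 = (½)*3 = 3/2 ≈ 1.5000)
(Z*(-6/(-10) - 2/(-3)))*(-15) = (3*(-6/(-10) - 2/(-3))/2)*(-15) = (3*(-6*(-⅒) - 2*(-⅓))/2)*(-15) = (3*(⅗ + ⅔)/2)*(-15) = ((3/2)*(19/15))*(-15) = (19/10)*(-15) = -57/2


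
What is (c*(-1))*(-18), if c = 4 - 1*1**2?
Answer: 54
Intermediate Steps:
c = 3 (c = 4 - 1*1 = 4 - 1 = 3)
(c*(-1))*(-18) = (3*(-1))*(-18) = -3*(-18) = 54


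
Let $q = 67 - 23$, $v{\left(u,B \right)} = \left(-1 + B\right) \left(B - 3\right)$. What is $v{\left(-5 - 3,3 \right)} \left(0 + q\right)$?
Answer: $0$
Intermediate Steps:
$v{\left(u,B \right)} = \left(-1 + B\right) \left(-3 + B\right)$
$q = 44$ ($q = 67 - 23 = 44$)
$v{\left(-5 - 3,3 \right)} \left(0 + q\right) = \left(3 + 3^{2} - 12\right) \left(0 + 44\right) = \left(3 + 9 - 12\right) 44 = 0 \cdot 44 = 0$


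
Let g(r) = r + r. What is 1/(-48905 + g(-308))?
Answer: -1/49521 ≈ -2.0193e-5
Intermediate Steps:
g(r) = 2*r
1/(-48905 + g(-308)) = 1/(-48905 + 2*(-308)) = 1/(-48905 - 616) = 1/(-49521) = -1/49521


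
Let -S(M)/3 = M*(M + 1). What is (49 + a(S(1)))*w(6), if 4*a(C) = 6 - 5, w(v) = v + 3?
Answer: 1773/4 ≈ 443.25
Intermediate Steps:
w(v) = 3 + v
S(M) = -3*M*(1 + M) (S(M) = -3*M*(M + 1) = -3*M*(1 + M))
a(C) = 1/4 (a(C) = (6 - 5)/4 = (1/4)*1 = 1/4)
(49 + a(S(1)))*w(6) = (49 + 1/4)*(3 + 6) = (197/4)*9 = 1773/4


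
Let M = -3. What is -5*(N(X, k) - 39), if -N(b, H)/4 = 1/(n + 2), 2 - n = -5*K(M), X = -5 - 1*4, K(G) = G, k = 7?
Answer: 2125/11 ≈ 193.18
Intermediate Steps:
X = -9 (X = -5 - 4 = -9)
n = -13 (n = 2 - (-5)*(-3) = 2 - 1*15 = 2 - 15 = -13)
N(b, H) = 4/11 (N(b, H) = -4/(-13 + 2) = -4/(-11) = -4*(-1/11) = 4/11)
-5*(N(X, k) - 39) = -5*(4/11 - 39) = -5*(-425/11) = 2125/11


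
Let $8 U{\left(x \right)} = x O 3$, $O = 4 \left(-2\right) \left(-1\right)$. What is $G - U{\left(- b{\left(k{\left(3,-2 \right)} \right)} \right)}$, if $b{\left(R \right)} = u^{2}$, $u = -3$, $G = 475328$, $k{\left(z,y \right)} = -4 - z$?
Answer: $475355$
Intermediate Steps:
$O = 8$ ($O = \left(-8\right) \left(-1\right) = 8$)
$b{\left(R \right)} = 9$ ($b{\left(R \right)} = \left(-3\right)^{2} = 9$)
$U{\left(x \right)} = 3 x$ ($U{\left(x \right)} = \frac{x 8 \cdot 3}{8} = \frac{8 x 3}{8} = \frac{24 x}{8} = 3 x$)
$G - U{\left(- b{\left(k{\left(3,-2 \right)} \right)} \right)} = 475328 - 3 \left(\left(-1\right) 9\right) = 475328 - 3 \left(-9\right) = 475328 - -27 = 475328 + 27 = 475355$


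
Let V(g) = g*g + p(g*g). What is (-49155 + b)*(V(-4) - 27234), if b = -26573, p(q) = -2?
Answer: 2061316160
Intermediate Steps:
V(g) = -2 + g² (V(g) = g*g - 2 = g² - 2 = -2 + g²)
(-49155 + b)*(V(-4) - 27234) = (-49155 - 26573)*((-2 + (-4)²) - 27234) = -75728*((-2 + 16) - 27234) = -75728*(14 - 27234) = -75728*(-27220) = 2061316160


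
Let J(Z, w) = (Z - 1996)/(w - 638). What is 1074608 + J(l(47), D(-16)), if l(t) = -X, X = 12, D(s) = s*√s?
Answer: 110453903556/102785 - 32128*I/102785 ≈ 1.0746e+6 - 0.31257*I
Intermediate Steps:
D(s) = s^(3/2)
l(t) = -12 (l(t) = -1*12 = -12)
J(Z, w) = (-1996 + Z)/(-638 + w)
1074608 + J(l(47), D(-16)) = 1074608 + (-1996 - 12)/(-638 + (-16)^(3/2)) = 1074608 - 2008/(-638 - 64*I) = 1074608 + ((-638 + 64*I)/411140)*(-2008) = 1074608 - 502*(-638 + 64*I)/102785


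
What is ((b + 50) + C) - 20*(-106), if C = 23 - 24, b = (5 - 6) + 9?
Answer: 2177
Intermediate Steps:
b = 8 (b = -1 + 9 = 8)
C = -1
((b + 50) + C) - 20*(-106) = ((8 + 50) - 1) - 20*(-106) = (58 - 1) + 2120 = 57 + 2120 = 2177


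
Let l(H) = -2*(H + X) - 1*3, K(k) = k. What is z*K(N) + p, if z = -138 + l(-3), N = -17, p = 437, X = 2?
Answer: 2800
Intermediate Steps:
l(H) = -7 - 2*H (l(H) = -2*(H + 2) - 1*3 = -2*(2 + H) - 3 = (-4 - 2*H) - 3 = -7 - 2*H)
z = -139 (z = -138 + (-7 - 2*(-3)) = -138 + (-7 + 6) = -138 - 1 = -139)
z*K(N) + p = -139*(-17) + 437 = 2363 + 437 = 2800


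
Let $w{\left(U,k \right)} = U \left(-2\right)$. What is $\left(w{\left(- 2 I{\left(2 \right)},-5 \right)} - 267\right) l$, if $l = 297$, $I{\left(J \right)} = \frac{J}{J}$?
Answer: $-78111$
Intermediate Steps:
$I{\left(J \right)} = 1$
$w{\left(U,k \right)} = - 2 U$
$\left(w{\left(- 2 I{\left(2 \right)},-5 \right)} - 267\right) l = \left(- 2 \left(\left(-2\right) 1\right) - 267\right) 297 = \left(\left(-2\right) \left(-2\right) - 267\right) 297 = \left(4 - 267\right) 297 = \left(-263\right) 297 = -78111$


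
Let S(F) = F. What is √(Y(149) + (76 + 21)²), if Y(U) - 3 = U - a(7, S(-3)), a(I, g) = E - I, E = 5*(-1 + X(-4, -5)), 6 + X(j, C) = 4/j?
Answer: 2*√2402 ≈ 98.020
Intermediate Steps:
X(j, C) = -6 + 4/j
E = -40 (E = 5*(-1 + (-6 + 4/(-4))) = 5*(-1 + (-6 + 4*(-¼))) = 5*(-1 + (-6 - 1)) = 5*(-1 - 7) = 5*(-8) = -40)
a(I, g) = -40 - I
Y(U) = 50 + U (Y(U) = 3 + (U - (-40 - 1*7)) = 3 + (U - (-40 - 7)) = 3 + (U - 1*(-47)) = 3 + (U + 47) = 3 + (47 + U) = 50 + U)
√(Y(149) + (76 + 21)²) = √((50 + 149) + (76 + 21)²) = √(199 + 97²) = √(199 + 9409) = √9608 = 2*√2402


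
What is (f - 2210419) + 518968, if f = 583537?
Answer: -1107914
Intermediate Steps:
(f - 2210419) + 518968 = (583537 - 2210419) + 518968 = -1626882 + 518968 = -1107914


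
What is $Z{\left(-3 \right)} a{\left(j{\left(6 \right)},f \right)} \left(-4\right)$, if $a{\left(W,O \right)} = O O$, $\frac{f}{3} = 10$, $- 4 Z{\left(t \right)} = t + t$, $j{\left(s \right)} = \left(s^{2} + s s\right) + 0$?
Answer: $-5400$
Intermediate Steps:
$j{\left(s \right)} = 2 s^{2}$ ($j{\left(s \right)} = \left(s^{2} + s^{2}\right) + 0 = 2 s^{2} + 0 = 2 s^{2}$)
$Z{\left(t \right)} = - \frac{t}{2}$ ($Z{\left(t \right)} = - \frac{t + t}{4} = - \frac{2 t}{4} = - \frac{t}{2}$)
$f = 30$ ($f = 3 \cdot 10 = 30$)
$a{\left(W,O \right)} = O^{2}$
$Z{\left(-3 \right)} a{\left(j{\left(6 \right)},f \right)} \left(-4\right) = \left(- \frac{1}{2}\right) \left(-3\right) 30^{2} \left(-4\right) = \frac{3 \cdot 900 \left(-4\right)}{2} = \frac{3}{2} \left(-3600\right) = -5400$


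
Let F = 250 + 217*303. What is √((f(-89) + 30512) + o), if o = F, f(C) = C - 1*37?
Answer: 19*√267 ≈ 310.46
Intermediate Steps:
f(C) = -37 + C (f(C) = C - 37 = -37 + C)
F = 66001 (F = 250 + 65751 = 66001)
o = 66001
√((f(-89) + 30512) + o) = √(((-37 - 89) + 30512) + 66001) = √((-126 + 30512) + 66001) = √(30386 + 66001) = √96387 = 19*√267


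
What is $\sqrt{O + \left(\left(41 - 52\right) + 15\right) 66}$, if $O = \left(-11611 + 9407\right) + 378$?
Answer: $i \sqrt{1562} \approx 39.522 i$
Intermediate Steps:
$O = -1826$ ($O = -2204 + 378 = -1826$)
$\sqrt{O + \left(\left(41 - 52\right) + 15\right) 66} = \sqrt{-1826 + \left(\left(41 - 52\right) + 15\right) 66} = \sqrt{-1826 + \left(-11 + 15\right) 66} = \sqrt{-1826 + 4 \cdot 66} = \sqrt{-1826 + 264} = \sqrt{-1562} = i \sqrt{1562}$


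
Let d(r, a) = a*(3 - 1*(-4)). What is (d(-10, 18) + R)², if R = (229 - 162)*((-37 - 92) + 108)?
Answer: 1640961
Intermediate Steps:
d(r, a) = 7*a (d(r, a) = a*(3 + 4) = a*7 = 7*a)
R = -1407 (R = 67*(-129 + 108) = 67*(-21) = -1407)
(d(-10, 18) + R)² = (7*18 - 1407)² = (126 - 1407)² = (-1281)² = 1640961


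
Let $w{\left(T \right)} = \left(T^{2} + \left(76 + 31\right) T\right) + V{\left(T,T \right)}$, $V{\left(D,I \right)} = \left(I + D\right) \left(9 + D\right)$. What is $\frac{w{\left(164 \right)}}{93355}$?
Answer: $\frac{101188}{93355} \approx 1.0839$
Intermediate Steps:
$V{\left(D,I \right)} = \left(9 + D\right) \left(D + I\right)$ ($V{\left(D,I \right)} = \left(D + I\right) \left(9 + D\right) = \left(9 + D\right) \left(D + I\right)$)
$w{\left(T \right)} = 3 T^{2} + 125 T$ ($w{\left(T \right)} = \left(T^{2} + \left(76 + 31\right) T\right) + \left(T^{2} + 9 T + 9 T + T T\right) = \left(T^{2} + 107 T\right) + \left(T^{2} + 9 T + 9 T + T^{2}\right) = \left(T^{2} + 107 T\right) + \left(2 T^{2} + 18 T\right) = 3 T^{2} + 125 T$)
$\frac{w{\left(164 \right)}}{93355} = \frac{164 \left(125 + 3 \cdot 164\right)}{93355} = 164 \left(125 + 492\right) \frac{1}{93355} = 164 \cdot 617 \cdot \frac{1}{93355} = 101188 \cdot \frac{1}{93355} = \frac{101188}{93355}$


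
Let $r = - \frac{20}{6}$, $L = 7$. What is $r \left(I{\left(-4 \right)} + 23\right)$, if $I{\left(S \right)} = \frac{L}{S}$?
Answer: $- \frac{425}{6} \approx -70.833$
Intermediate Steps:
$I{\left(S \right)} = \frac{7}{S}$
$r = - \frac{10}{3}$ ($r = \left(-20\right) \frac{1}{6} = - \frac{10}{3} \approx -3.3333$)
$r \left(I{\left(-4 \right)} + 23\right) = - \frac{10 \left(\frac{7}{-4} + 23\right)}{3} = - \frac{10 \left(7 \left(- \frac{1}{4}\right) + 23\right)}{3} = - \frac{10 \left(- \frac{7}{4} + 23\right)}{3} = \left(- \frac{10}{3}\right) \frac{85}{4} = - \frac{425}{6}$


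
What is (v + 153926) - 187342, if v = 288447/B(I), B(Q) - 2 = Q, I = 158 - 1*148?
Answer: -37515/4 ≈ -9378.8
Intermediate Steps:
I = 10 (I = 158 - 148 = 10)
B(Q) = 2 + Q
v = 96149/4 (v = 288447/(2 + 10) = 288447/12 = 288447*(1/12) = 96149/4 ≈ 24037.)
(v + 153926) - 187342 = (96149/4 + 153926) - 187342 = 711853/4 - 187342 = -37515/4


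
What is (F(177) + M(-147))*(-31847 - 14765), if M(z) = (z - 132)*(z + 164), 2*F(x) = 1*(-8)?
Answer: 221267164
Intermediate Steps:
F(x) = -4 (F(x) = (1*(-8))/2 = (½)*(-8) = -4)
M(z) = (-132 + z)*(164 + z)
(F(177) + M(-147))*(-31847 - 14765) = (-4 + (-21648 + (-147)² + 32*(-147)))*(-31847 - 14765) = (-4 + (-21648 + 21609 - 4704))*(-46612) = (-4 - 4743)*(-46612) = -4747*(-46612) = 221267164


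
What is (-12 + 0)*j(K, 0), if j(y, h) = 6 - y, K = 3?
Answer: -36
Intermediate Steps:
(-12 + 0)*j(K, 0) = (-12 + 0)*(6 - 1*3) = -12*(6 - 3) = -12*3 = -36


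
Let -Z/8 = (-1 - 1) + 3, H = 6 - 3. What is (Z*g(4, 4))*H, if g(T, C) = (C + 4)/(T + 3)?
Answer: -192/7 ≈ -27.429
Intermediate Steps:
H = 3
g(T, C) = (4 + C)/(3 + T)
Z = -8 (Z = -8*((-1 - 1) + 3) = -8*(-2 + 3) = -8*1 = -8)
(Z*g(4, 4))*H = -8*(4 + 4)/(3 + 4)*3 = -8*8/7*3 = -64/7*3 = -192/7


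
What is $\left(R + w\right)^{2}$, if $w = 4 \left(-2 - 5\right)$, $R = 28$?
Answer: $0$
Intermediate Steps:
$w = -28$ ($w = 4 \left(-7\right) = -28$)
$\left(R + w\right)^{2} = \left(28 - 28\right)^{2} = 0^{2} = 0$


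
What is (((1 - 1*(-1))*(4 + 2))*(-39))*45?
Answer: -21060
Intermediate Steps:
(((1 - 1*(-1))*(4 + 2))*(-39))*45 = (((1 + 1)*6)*(-39))*45 = ((2*6)*(-39))*45 = (12*(-39))*45 = -468*45 = -21060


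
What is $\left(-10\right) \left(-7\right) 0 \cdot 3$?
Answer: $0$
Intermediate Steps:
$\left(-10\right) \left(-7\right) 0 \cdot 3 = 70 \cdot 0 = 0$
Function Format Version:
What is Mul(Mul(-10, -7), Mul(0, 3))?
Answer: 0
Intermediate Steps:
Mul(Mul(-10, -7), Mul(0, 3)) = Mul(70, 0) = 0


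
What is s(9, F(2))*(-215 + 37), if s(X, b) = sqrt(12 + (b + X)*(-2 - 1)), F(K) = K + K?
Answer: -534*I*sqrt(3) ≈ -924.92*I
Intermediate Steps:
F(K) = 2*K
s(X, b) = sqrt(12 - 3*X - 3*b) (s(X, b) = sqrt(12 + (X + b)*(-3)) = sqrt(12 + (-3*X - 3*b)) = sqrt(12 - 3*X - 3*b))
s(9, F(2))*(-215 + 37) = sqrt(12 - 3*9 - 6*2)*(-215 + 37) = sqrt(12 - 27 - 3*4)*(-178) = sqrt(12 - 27 - 12)*(-178) = sqrt(-27)*(-178) = (3*I*sqrt(3))*(-178) = -534*I*sqrt(3)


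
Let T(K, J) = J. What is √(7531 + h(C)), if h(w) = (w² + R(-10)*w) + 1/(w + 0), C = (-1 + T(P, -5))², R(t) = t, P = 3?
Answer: √304813/6 ≈ 92.016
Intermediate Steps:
C = 36 (C = (-1 - 5)² = (-6)² = 36)
h(w) = 1/w + w² - 10*w (h(w) = (w² - 10*w) + 1/(w + 0) = (w² - 10*w) + 1/w = 1/w + w² - 10*w)
√(7531 + h(C)) = √(7531 + (1 + 36²*(-10 + 36))/36) = √(7531 + (1 + 1296*26)/36) = √(7531 + (1 + 33696)/36) = √(7531 + (1/36)*33697) = √(7531 + 33697/36) = √(304813/36) = √304813/6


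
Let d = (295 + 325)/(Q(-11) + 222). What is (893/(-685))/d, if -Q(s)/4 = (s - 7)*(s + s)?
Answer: 608133/212350 ≈ 2.8638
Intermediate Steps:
Q(s) = -8*s*(-7 + s) (Q(s) = -4*(s - 7)*(s + s) = -4*(-7 + s)*2*s = -8*s*(-7 + s))
d = -310/681 (d = (295 + 325)/(8*(-11)*(7 - 1*(-11)) + 222) = 620/(8*(-11)*(7 + 11) + 222) = 620/(8*(-11)*18 + 222) = 620/(-1584 + 222) = 620/(-1362) = 620*(-1/1362) = -310/681 ≈ -0.45521)
(893/(-685))/d = (893/(-685))/(-310/681) = (893*(-1/685))*(-681/310) = -893/685*(-681/310) = 608133/212350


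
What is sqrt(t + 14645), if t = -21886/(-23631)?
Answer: sqrt(8178639025911)/23631 ≈ 121.02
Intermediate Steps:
t = 21886/23631 (t = -21886*(-1/23631) = 21886/23631 ≈ 0.92616)
sqrt(t + 14645) = sqrt(21886/23631 + 14645) = sqrt(346097881/23631) = sqrt(8178639025911)/23631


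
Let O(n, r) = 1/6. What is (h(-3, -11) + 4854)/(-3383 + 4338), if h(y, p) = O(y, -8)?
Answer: 5825/1146 ≈ 5.0829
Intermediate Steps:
O(n, r) = ⅙
h(y, p) = ⅙
(h(-3, -11) + 4854)/(-3383 + 4338) = (⅙ + 4854)/(-3383 + 4338) = (29125/6)/955 = (29125/6)*(1/955) = 5825/1146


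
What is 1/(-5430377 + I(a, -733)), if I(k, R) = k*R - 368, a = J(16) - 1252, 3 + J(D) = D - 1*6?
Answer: -1/4518160 ≈ -2.2133e-7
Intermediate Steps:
J(D) = -9 + D (J(D) = -3 + (D - 1*6) = -3 + (D - 6) = -3 + (-6 + D) = -9 + D)
a = -1245 (a = (-9 + 16) - 1252 = 7 - 1252 = -1245)
I(k, R) = -368 + R*k (I(k, R) = R*k - 368 = -368 + R*k)
1/(-5430377 + I(a, -733)) = 1/(-5430377 + (-368 - 733*(-1245))) = 1/(-5430377 + (-368 + 912585)) = 1/(-5430377 + 912217) = 1/(-4518160) = -1/4518160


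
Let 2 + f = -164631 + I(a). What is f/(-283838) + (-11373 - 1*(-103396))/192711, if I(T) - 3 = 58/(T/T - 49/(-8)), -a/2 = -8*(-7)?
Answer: 183172880318/173212565257 ≈ 1.0575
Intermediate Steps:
a = -112 (a = -(-16)*(-7) = -2*56 = -112)
I(T) = 635/57 (I(T) = 3 + 58/(T/T - 49/(-8)) = 3 + 58/(1 - 49*(-⅛)) = 3 + 58/(1 + 49/8) = 3 + 58/(57/8) = 3 + 58*(8/57) = 3 + 464/57 = 635/57)
f = -9383446/57 (f = -2 + (-164631 + 635/57) = -2 - 9383332/57 = -9383446/57 ≈ -1.6462e+5)
f/(-283838) + (-11373 - 1*(-103396))/192711 = -9383446/57/(-283838) + (-11373 - 1*(-103396))/192711 = -9383446/57*(-1/283838) + (-11373 + 103396)*(1/192711) = 4691723/8089383 + 92023*(1/192711) = 4691723/8089383 + 92023/192711 = 183172880318/173212565257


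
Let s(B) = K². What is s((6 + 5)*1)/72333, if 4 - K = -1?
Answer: 25/72333 ≈ 0.00034562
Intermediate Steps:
K = 5 (K = 4 - 1*(-1) = 4 + 1 = 5)
s(B) = 25 (s(B) = 5² = 25)
s((6 + 5)*1)/72333 = 25/72333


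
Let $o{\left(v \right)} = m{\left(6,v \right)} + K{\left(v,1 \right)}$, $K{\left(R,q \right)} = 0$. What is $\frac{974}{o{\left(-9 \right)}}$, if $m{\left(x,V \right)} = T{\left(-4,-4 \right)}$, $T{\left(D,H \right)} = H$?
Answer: $- \frac{487}{2} \approx -243.5$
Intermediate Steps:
$m{\left(x,V \right)} = -4$
$o{\left(v \right)} = -4$ ($o{\left(v \right)} = -4 + 0 = -4$)
$\frac{974}{o{\left(-9 \right)}} = \frac{974}{-4} = 974 \left(- \frac{1}{4}\right) = - \frac{487}{2}$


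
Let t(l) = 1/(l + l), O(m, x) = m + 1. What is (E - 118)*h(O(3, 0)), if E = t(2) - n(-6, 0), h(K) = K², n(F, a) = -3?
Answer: -1836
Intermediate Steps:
O(m, x) = 1 + m
t(l) = 1/(2*l)
E = 13/4 (E = (½)/2 - 1*(-3) = (½)*(½) + 3 = ¼ + 3 = 13/4 ≈ 3.2500)
(E - 118)*h(O(3, 0)) = (13/4 - 118)*(1 + 3)² = -459/4*4² = -459/4*16 = -1836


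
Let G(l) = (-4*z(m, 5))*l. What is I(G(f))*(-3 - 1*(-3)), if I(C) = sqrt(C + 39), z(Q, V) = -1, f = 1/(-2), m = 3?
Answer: 0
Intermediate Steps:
f = -1/2 (f = 1*(-1/2) = -1/2 ≈ -0.50000)
G(l) = 4*l (G(l) = (-4*(-1))*l = 4*l)
I(C) = sqrt(39 + C)
I(G(f))*(-3 - 1*(-3)) = sqrt(39 + 4*(-1/2))*(-3 - 1*(-3)) = sqrt(39 - 2)*(-3 + 3) = sqrt(37)*0 = 0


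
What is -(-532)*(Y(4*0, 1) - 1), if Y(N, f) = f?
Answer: 0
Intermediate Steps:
-(-532)*(Y(4*0, 1) - 1) = -(-532)*(1 - 1) = -(-532)*0 = -133*0 = 0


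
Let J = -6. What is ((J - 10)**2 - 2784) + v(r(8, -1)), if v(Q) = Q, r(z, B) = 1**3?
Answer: -2527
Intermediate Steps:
r(z, B) = 1
((J - 10)**2 - 2784) + v(r(8, -1)) = ((-6 - 10)**2 - 2784) + 1 = ((-16)**2 - 2784) + 1 = (256 - 2784) + 1 = -2528 + 1 = -2527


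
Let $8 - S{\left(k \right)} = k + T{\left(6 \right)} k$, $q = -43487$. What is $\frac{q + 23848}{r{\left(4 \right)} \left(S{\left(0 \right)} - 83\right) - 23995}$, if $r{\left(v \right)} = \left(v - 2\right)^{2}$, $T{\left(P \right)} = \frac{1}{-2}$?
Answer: $\frac{19639}{24295} \approx 0.80836$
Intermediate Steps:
$T{\left(P \right)} = - \frac{1}{2}$
$S{\left(k \right)} = 8 - \frac{k}{2}$ ($S{\left(k \right)} = 8 - \left(k - \frac{k}{2}\right) = 8 - \frac{k}{2}$)
$r{\left(v \right)} = \left(-2 + v\right)^{2}$
$\frac{q + 23848}{r{\left(4 \right)} \left(S{\left(0 \right)} - 83\right) - 23995} = \frac{-43487 + 23848}{\left(-2 + 4\right)^{2} \left(\left(8 - 0\right) - 83\right) - 23995} = - \frac{19639}{2^{2} \left(\left(8 + 0\right) - 83\right) - 23995} = - \frac{19639}{4 \left(8 - 83\right) - 23995} = - \frac{19639}{4 \left(-75\right) - 23995} = - \frac{19639}{-300 - 23995} = - \frac{19639}{-24295} = \left(-19639\right) \left(- \frac{1}{24295}\right) = \frac{19639}{24295}$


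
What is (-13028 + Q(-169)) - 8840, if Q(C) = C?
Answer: -22037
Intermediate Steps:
(-13028 + Q(-169)) - 8840 = (-13028 - 169) - 8840 = -13197 - 8840 = -22037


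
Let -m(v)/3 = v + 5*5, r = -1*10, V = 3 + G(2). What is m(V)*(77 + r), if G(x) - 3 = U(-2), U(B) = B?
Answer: -5829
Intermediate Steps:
G(x) = 1 (G(x) = 3 - 2 = 1)
V = 4 (V = 3 + 1 = 4)
r = -10
m(v) = -75 - 3*v (m(v) = -3*(v + 5*5) = -3*(v + 25) = -3*(25 + v) = -75 - 3*v)
m(V)*(77 + r) = (-75 - 3*4)*(77 - 10) = (-75 - 12)*67 = -87*67 = -5829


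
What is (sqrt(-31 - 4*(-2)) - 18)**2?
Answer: (18 - I*sqrt(23))**2 ≈ 301.0 - 172.65*I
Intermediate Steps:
(sqrt(-31 - 4*(-2)) - 18)**2 = (sqrt(-31 + 8) - 18)**2 = (sqrt(-23) - 18)**2 = (I*sqrt(23) - 18)**2 = (-18 + I*sqrt(23))**2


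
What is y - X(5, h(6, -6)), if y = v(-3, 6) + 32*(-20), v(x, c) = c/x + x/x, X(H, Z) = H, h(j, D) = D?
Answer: -646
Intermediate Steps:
v(x, c) = 1 + c/x (v(x, c) = c/x + 1 = 1 + c/x)
y = -641 (y = (6 - 3)/(-3) + 32*(-20) = -⅓*3 - 640 = -1 - 640 = -641)
y - X(5, h(6, -6)) = -641 - 1*5 = -641 - 5 = -646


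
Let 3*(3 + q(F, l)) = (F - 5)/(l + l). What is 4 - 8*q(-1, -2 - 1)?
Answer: 76/3 ≈ 25.333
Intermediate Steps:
q(F, l) = -3 + (-5 + F)/(6*l) (q(F, l) = -3 + ((F - 5)/(l + l))/3 = -3 + ((-5 + F)/((2*l)))/3 = -3 + ((-5 + F)*(1/(2*l)))/3 = -3 + ((-5 + F)/(2*l))/3 = -3 + (-5 + F)/(6*l))
4 - 8*q(-1, -2 - 1) = 4 - 4*(-5 - 1 - 18*(-2 - 1))/(3*(-2 - 1)) = 4 - 4*(-5 - 1 - 18*(-3))/(3*(-3)) = 4 - 4*(-1)*(-5 - 1 + 54)/(3*3) = 4 - 4*(-1)*48/(3*3) = 4 - 8*(-8/3) = 4 + 64/3 = 76/3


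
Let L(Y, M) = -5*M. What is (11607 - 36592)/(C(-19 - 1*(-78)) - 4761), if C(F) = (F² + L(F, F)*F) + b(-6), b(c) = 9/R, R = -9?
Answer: 24985/18686 ≈ 1.3371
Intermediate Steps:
b(c) = -1 (b(c) = 9/(-9) = 9*(-⅑) = -1)
C(F) = -1 - 4*F² (C(F) = (F² + (-5*F)*F) - 1 = (F² - 5*F²) - 1 = -4*F² - 1 = -1 - 4*F²)
(11607 - 36592)/(C(-19 - 1*(-78)) - 4761) = (11607 - 36592)/((-1 - 4*(-19 - 1*(-78))²) - 4761) = -24985/((-1 - 4*(-19 + 78)²) - 4761) = -24985/((-1 - 4*59²) - 4761) = -24985/((-1 - 4*3481) - 4761) = -24985/((-1 - 13924) - 4761) = -24985/(-13925 - 4761) = -24985/(-18686) = -24985*(-1/18686) = 24985/18686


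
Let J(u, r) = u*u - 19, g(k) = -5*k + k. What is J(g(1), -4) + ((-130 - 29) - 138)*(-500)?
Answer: 148497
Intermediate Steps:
g(k) = -4*k
J(u, r) = -19 + u² (J(u, r) = u² - 19 = -19 + u²)
J(g(1), -4) + ((-130 - 29) - 138)*(-500) = (-19 + (-4*1)²) + ((-130 - 29) - 138)*(-500) = (-19 + (-4)²) + (-159 - 138)*(-500) = (-19 + 16) - 297*(-500) = -3 + 148500 = 148497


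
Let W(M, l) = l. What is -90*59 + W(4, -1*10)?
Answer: -5320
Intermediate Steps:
-90*59 + W(4, -1*10) = -90*59 - 1*10 = -5310 - 10 = -5320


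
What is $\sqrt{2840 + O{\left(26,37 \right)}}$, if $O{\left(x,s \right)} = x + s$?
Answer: $\sqrt{2903} \approx 53.88$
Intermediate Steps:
$O{\left(x,s \right)} = s + x$
$\sqrt{2840 + O{\left(26,37 \right)}} = \sqrt{2840 + \left(37 + 26\right)} = \sqrt{2840 + 63} = \sqrt{2903}$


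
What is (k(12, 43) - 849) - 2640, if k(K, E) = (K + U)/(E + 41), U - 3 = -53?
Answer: -146557/42 ≈ -3489.5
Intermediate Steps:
U = -50 (U = 3 - 53 = -50)
k(K, E) = (-50 + K)/(41 + E) (k(K, E) = (K - 50)/(E + 41) = (-50 + K)/(41 + E))
(k(12, 43) - 849) - 2640 = ((-50 + 12)/(41 + 43) - 849) - 2640 = (-38/84 - 849) - 2640 = ((1/84)*(-38) - 849) - 2640 = (-19/42 - 849) - 2640 = -35677/42 - 2640 = -146557/42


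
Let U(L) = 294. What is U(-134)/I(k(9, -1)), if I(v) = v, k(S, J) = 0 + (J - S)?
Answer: -147/5 ≈ -29.400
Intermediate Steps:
k(S, J) = J - S
U(-134)/I(k(9, -1)) = 294/(-1 - 1*9) = 294/(-1 - 9) = 294/(-10) = 294*(-⅒) = -147/5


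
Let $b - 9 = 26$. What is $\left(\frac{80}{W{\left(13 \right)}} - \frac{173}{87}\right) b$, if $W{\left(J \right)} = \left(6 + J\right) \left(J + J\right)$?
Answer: $- \frac{1373785}{21489} \approx -63.93$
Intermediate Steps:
$b = 35$ ($b = 9 + 26 = 35$)
$W{\left(J \right)} = 2 J \left(6 + J\right)$ ($W{\left(J \right)} = \left(6 + J\right) 2 J = 2 J \left(6 + J\right)$)
$\left(\frac{80}{W{\left(13 \right)}} - \frac{173}{87}\right) b = \left(\frac{80}{2 \cdot 13 \left(6 + 13\right)} - \frac{173}{87}\right) 35 = \left(\frac{80}{2 \cdot 13 \cdot 19} - \frac{173}{87}\right) 35 = \left(\frac{80}{494} - \frac{173}{87}\right) 35 = \left(80 \cdot \frac{1}{494} - \frac{173}{87}\right) 35 = \left(\frac{40}{247} - \frac{173}{87}\right) 35 = \left(- \frac{39251}{21489}\right) 35 = - \frac{1373785}{21489}$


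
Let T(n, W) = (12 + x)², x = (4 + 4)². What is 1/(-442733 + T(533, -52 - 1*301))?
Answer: -1/436957 ≈ -2.2886e-6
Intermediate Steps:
x = 64 (x = 8² = 64)
T(n, W) = 5776 (T(n, W) = (12 + 64)² = 76² = 5776)
1/(-442733 + T(533, -52 - 1*301)) = 1/(-442733 + 5776) = 1/(-436957) = -1/436957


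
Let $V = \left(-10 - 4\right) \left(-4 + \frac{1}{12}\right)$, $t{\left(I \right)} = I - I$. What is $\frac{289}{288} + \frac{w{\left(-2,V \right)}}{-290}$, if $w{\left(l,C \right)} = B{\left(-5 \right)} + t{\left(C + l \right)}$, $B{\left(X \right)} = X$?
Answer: $\frac{8525}{8352} \approx 1.0207$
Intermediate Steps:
$t{\left(I \right)} = 0$
$V = \frac{329}{6}$ ($V = - 14 \left(-4 + \frac{1}{12}\right) = \left(-14\right) \left(- \frac{47}{12}\right) = \frac{329}{6} \approx 54.833$)
$w{\left(l,C \right)} = -5$ ($w{\left(l,C \right)} = -5 + 0 = -5$)
$\frac{289}{288} + \frac{w{\left(-2,V \right)}}{-290} = \frac{289}{288} - \frac{5}{-290} = 289 \cdot \frac{1}{288} - - \frac{1}{58} = \frac{289}{288} + \frac{1}{58} = \frac{8525}{8352}$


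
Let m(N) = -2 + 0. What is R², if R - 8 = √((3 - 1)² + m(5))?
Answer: (8 + √2)² ≈ 88.627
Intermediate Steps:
m(N) = -2
R = 8 + √2 (R = 8 + √((3 - 1)² - 2) = 8 + √(2² - 2) = 8 + √(4 - 2) = 8 + √2 ≈ 9.4142)
R² = (8 + √2)²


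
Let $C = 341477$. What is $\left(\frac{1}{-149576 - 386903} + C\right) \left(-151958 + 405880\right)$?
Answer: $\frac{46517301599748404}{536479} \approx 8.6709 \cdot 10^{10}$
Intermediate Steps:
$\left(\frac{1}{-149576 - 386903} + C\right) \left(-151958 + 405880\right) = \left(\frac{1}{-149576 - 386903} + 341477\right) \left(-151958 + 405880\right) = \left(\frac{1}{-536479} + 341477\right) 253922 = \left(- \frac{1}{536479} + 341477\right) 253922 = \frac{183195239482}{536479} \cdot 253922 = \frac{46517301599748404}{536479}$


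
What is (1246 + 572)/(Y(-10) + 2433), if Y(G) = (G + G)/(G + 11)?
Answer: 1818/2413 ≈ 0.75342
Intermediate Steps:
Y(G) = 2*G/(11 + G) (Y(G) = (2*G)/(11 + G) = 2*G/(11 + G))
(1246 + 572)/(Y(-10) + 2433) = (1246 + 572)/(2*(-10)/(11 - 10) + 2433) = 1818/(2*(-10)/1 + 2433) = 1818/(2*(-10)*1 + 2433) = 1818/(-20 + 2433) = 1818/2413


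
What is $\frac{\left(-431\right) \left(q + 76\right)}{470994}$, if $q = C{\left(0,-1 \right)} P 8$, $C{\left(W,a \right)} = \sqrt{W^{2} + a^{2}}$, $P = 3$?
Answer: $- \frac{21550}{235497} \approx -0.091509$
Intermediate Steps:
$q = 24$ ($q = \sqrt{0^{2} + \left(-1\right)^{2}} \cdot 3 \cdot 8 = \sqrt{0 + 1} \cdot 3 \cdot 8 = \sqrt{1} \cdot 3 \cdot 8 = 1 \cdot 3 \cdot 8 = 3 \cdot 8 = 24$)
$\frac{\left(-431\right) \left(q + 76\right)}{470994} = \frac{\left(-431\right) \left(24 + 76\right)}{470994} = \left(-431\right) 100 \cdot \frac{1}{470994} = \left(-43100\right) \frac{1}{470994} = - \frac{21550}{235497}$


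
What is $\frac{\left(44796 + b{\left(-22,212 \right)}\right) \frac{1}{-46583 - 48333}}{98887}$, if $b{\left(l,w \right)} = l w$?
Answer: $- \frac{10033}{2346489623} \approx -4.2757 \cdot 10^{-6}$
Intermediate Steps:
$\frac{\left(44796 + b{\left(-22,212 \right)}\right) \frac{1}{-46583 - 48333}}{98887} = \frac{\left(44796 - 4664\right) \frac{1}{-46583 - 48333}}{98887} = \frac{44796 - 4664}{-94916} \cdot \frac{1}{98887} = 40132 \left(- \frac{1}{94916}\right) \frac{1}{98887} = \left(- \frac{10033}{23729}\right) \frac{1}{98887} = - \frac{10033}{2346489623}$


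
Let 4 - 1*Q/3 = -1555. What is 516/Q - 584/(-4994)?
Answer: 884712/3892823 ≈ 0.22727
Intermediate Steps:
Q = 4677 (Q = 12 - 3*(-1555) = 12 + 4665 = 4677)
516/Q - 584/(-4994) = 516/4677 - 584/(-4994) = 516*(1/4677) - 584*(-1/4994) = 172/1559 + 292/2497 = 884712/3892823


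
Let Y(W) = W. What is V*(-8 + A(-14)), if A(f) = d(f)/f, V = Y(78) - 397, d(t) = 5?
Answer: 37323/14 ≈ 2665.9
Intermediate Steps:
V = -319 (V = 78 - 397 = -319)
A(f) = 5/f
V*(-8 + A(-14)) = -319*(-8 + 5/(-14)) = -319*(-8 + 5*(-1/14)) = -319*(-8 - 5/14) = -319*(-117/14) = 37323/14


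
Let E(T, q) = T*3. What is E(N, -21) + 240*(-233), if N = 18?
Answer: -55866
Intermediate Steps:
E(T, q) = 3*T
E(N, -21) + 240*(-233) = 3*18 + 240*(-233) = 54 - 55920 = -55866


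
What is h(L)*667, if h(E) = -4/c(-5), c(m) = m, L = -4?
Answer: 2668/5 ≈ 533.60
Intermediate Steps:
h(E) = 4/5 (h(E) = -4/(-5) = -4*(-1/5) = 4/5)
h(L)*667 = (4/5)*667 = 2668/5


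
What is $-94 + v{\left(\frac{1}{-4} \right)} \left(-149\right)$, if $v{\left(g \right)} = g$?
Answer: $- \frac{227}{4} \approx -56.75$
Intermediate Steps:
$-94 + v{\left(\frac{1}{-4} \right)} \left(-149\right) = -94 + \frac{1}{-4} \left(-149\right) = -94 - - \frac{149}{4} = -94 + \frac{149}{4} = - \frac{227}{4}$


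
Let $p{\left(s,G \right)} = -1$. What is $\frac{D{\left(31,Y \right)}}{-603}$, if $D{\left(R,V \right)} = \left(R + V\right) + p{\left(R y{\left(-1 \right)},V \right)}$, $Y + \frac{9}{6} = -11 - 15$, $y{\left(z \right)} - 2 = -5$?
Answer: $- \frac{5}{1206} \approx -0.0041459$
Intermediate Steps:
$y{\left(z \right)} = -3$ ($y{\left(z \right)} = 2 - 5 = -3$)
$Y = - \frac{55}{2}$ ($Y = - \frac{3}{2} - 26 = - \frac{55}{2} \approx -27.5$)
$D{\left(R,V \right)} = -1 + R + V$ ($D{\left(R,V \right)} = \left(R + V\right) - 1 = -1 + R + V$)
$\frac{D{\left(31,Y \right)}}{-603} = \frac{-1 + 31 - \frac{55}{2}}{-603} = \frac{5}{2} \left(- \frac{1}{603}\right) = - \frac{5}{1206}$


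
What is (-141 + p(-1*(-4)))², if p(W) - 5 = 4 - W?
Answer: 18496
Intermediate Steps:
p(W) = 9 - W (p(W) = 5 + (4 - W) = 9 - W)
(-141 + p(-1*(-4)))² = (-141 + (9 - (-1)*(-4)))² = (-141 + (9 - 1*4))² = (-141 + (9 - 4))² = (-141 + 5)² = (-136)² = 18496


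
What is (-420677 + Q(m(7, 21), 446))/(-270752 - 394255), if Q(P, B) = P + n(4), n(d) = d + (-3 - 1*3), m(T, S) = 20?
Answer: 420659/665007 ≈ 0.63256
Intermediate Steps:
n(d) = -6 + d (n(d) = d + (-3 - 3) = d - 6 = -6 + d)
Q(P, B) = -2 + P (Q(P, B) = P + (-6 + 4) = P - 2 = -2 + P)
(-420677 + Q(m(7, 21), 446))/(-270752 - 394255) = (-420677 + (-2 + 20))/(-270752 - 394255) = (-420677 + 18)/(-665007) = -420659*(-1/665007) = 420659/665007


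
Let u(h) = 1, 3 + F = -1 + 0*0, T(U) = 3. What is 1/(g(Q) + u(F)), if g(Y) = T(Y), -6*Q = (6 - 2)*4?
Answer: ¼ ≈ 0.25000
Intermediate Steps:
F = -4 (F = -3 + (-1 + 0*0) = -3 + (-1 + 0) = -3 - 1 = -4)
Q = -8/3 (Q = -(6 - 2)*4/6 = -2*4/3 = -⅙*16 = -8/3 ≈ -2.6667)
g(Y) = 3
1/(g(Q) + u(F)) = 1/(3 + 1) = 1/4 = ¼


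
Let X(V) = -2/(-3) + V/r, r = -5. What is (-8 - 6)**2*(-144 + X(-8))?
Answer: -416696/15 ≈ -27780.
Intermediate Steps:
X(V) = 2/3 - V/5 (X(V) = -2/(-3) + V/(-5) = -2*(-1/3) + V*(-1/5) = 2/3 - V/5)
(-8 - 6)**2*(-144 + X(-8)) = (-8 - 6)**2*(-144 + (2/3 - 1/5*(-8))) = (-14)**2*(-144 + (2/3 + 8/5)) = 196*(-144 + 34/15) = 196*(-2126/15) = -416696/15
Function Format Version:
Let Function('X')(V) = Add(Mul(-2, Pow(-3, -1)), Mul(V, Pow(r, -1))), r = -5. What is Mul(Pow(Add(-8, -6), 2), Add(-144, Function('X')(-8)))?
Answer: Rational(-416696, 15) ≈ -27780.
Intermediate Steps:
Function('X')(V) = Add(Rational(2, 3), Mul(Rational(-1, 5), V)) (Function('X')(V) = Add(Mul(-2, Pow(-3, -1)), Mul(V, Pow(-5, -1))) = Add(Mul(-2, Rational(-1, 3)), Mul(V, Rational(-1, 5))) = Add(Rational(2, 3), Mul(Rational(-1, 5), V)))
Mul(Pow(Add(-8, -6), 2), Add(-144, Function('X')(-8))) = Mul(Pow(Add(-8, -6), 2), Add(-144, Add(Rational(2, 3), Mul(Rational(-1, 5), -8)))) = Mul(Pow(-14, 2), Add(-144, Add(Rational(2, 3), Rational(8, 5)))) = Mul(196, Add(-144, Rational(34, 15))) = Mul(196, Rational(-2126, 15)) = Rational(-416696, 15)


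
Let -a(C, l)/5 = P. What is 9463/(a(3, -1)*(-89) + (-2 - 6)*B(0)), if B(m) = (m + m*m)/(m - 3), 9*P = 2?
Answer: 85167/890 ≈ 95.693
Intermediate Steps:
P = 2/9 (P = (⅑)*2 = 2/9 ≈ 0.22222)
B(m) = (m + m²)/(-3 + m)
a(C, l) = -10/9 (a(C, l) = -5*2/9 = -10/9)
9463/(a(3, -1)*(-89) + (-2 - 6)*B(0)) = 9463/(-10/9*(-89) + (-2 - 6)*(0*(1 + 0)/(-3 + 0))) = 9463/(890/9 - 0/(-3)) = 9463/(890/9 - 0*(-1)/3) = 9463/(890/9 - 8*0) = 9463/(890/9 + 0) = 9463/(890/9) = 9463*(9/890) = 85167/890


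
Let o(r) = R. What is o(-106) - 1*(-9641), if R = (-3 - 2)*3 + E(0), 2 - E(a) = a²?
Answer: 9628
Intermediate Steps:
E(a) = 2 - a²
R = -13 (R = (-3 - 2)*3 + (2 - 1*0²) = -5*3 + (2 - 1*0) = -15 + (2 + 0) = -15 + 2 = -13)
o(r) = -13
o(-106) - 1*(-9641) = -13 - 1*(-9641) = -13 + 9641 = 9628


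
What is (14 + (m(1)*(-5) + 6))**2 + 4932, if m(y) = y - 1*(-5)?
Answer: 5032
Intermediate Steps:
m(y) = 5 + y (m(y) = y + 5 = 5 + y)
(14 + (m(1)*(-5) + 6))**2 + 4932 = (14 + ((5 + 1)*(-5) + 6))**2 + 4932 = (14 + (6*(-5) + 6))**2 + 4932 = (14 + (-30 + 6))**2 + 4932 = (14 - 24)**2 + 4932 = (-10)**2 + 4932 = 100 + 4932 = 5032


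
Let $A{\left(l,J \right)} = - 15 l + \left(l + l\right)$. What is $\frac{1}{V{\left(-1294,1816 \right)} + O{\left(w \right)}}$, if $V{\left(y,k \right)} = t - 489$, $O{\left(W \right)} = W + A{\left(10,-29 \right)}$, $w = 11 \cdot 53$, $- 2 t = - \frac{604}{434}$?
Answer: $- \frac{217}{7661} \approx -0.028325$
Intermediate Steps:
$A{\left(l,J \right)} = - 13 l$ ($A{\left(l,J \right)} = - 15 l + 2 l = - 13 l$)
$t = \frac{151}{217}$ ($t = - \frac{\left(-604\right) \frac{1}{434}}{2} = \left(- \frac{1}{2}\right) \left(- \frac{302}{217}\right) = \frac{151}{217} \approx 0.69585$)
$w = 583$
$O{\left(W \right)} = -130 + W$ ($O{\left(W \right)} = W - 130 = -130 + W$)
$V{\left(y,k \right)} = - \frac{105962}{217}$ ($V{\left(y,k \right)} = \frac{151}{217} - 489 = - \frac{105962}{217}$)
$\frac{1}{V{\left(-1294,1816 \right)} + O{\left(w \right)}} = \frac{1}{- \frac{105962}{217} + \left(-130 + 583\right)} = \frac{1}{- \frac{105962}{217} + 453} = \frac{1}{- \frac{7661}{217}} = - \frac{217}{7661}$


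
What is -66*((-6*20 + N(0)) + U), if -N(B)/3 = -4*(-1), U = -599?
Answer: 48246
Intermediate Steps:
N(B) = -12 (N(B) = -(-12)*(-1) = -3*4 = -12)
-66*((-6*20 + N(0)) + U) = -66*((-6*20 - 12) - 599) = -66*((-120 - 12) - 599) = -66*(-132 - 599) = -66*(-731) = 48246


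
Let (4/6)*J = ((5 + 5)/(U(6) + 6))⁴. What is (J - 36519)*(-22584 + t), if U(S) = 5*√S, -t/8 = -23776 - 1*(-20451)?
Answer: -57330916212752/390963 - 3112400000*√6/390963 ≈ -1.4666e+8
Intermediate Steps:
t = 26600 (t = -8*(-23776 - 1*(-20451)) = -8*(-23776 + 20451) = -8*(-3325) = 26600)
J = 15000/(6 + 5*√6)⁴ (J = 3*((5 + 5)/(5*√6 + 6))⁴/2 = 3*(10/(6 + 5*√6))⁴/2 = 3*(10000/(6 + 5*√6)⁴)/2 = 15000/(6 + 5*√6)⁴ ≈ 0.13530)
(J - 36519)*(-22584 + t) = ((1951250/390963 - 775000*√6/390963) - 36519)*(-22584 + 26600) = (-14275626547/390963 - 775000*√6/390963)*4016 = -57330916212752/390963 - 3112400000*√6/390963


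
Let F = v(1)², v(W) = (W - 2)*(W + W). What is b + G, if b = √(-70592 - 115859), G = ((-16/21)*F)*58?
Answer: -3712/21 + I*√186451 ≈ -176.76 + 431.8*I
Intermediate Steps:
v(W) = 2*W*(-2 + W) (v(W) = (-2 + W)*(2*W) = 2*W*(-2 + W))
F = 4 (F = (2*1*(-2 + 1))² = (2*1*(-1))² = (-2)² = 4)
G = -3712/21 (G = (-16/21*4)*58 = (-16*1/21*4)*58 = -16/21*4*58 = -64/21*58 = -3712/21 ≈ -176.76)
b = I*√186451 (b = √(-186451) = I*√186451 ≈ 431.8*I)
b + G = I*√186451 - 3712/21 = -3712/21 + I*√186451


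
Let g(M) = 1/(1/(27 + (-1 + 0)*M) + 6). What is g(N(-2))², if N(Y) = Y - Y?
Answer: 729/26569 ≈ 0.027438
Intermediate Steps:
N(Y) = 0
g(M) = 1/(6 + 1/(27 - M)) (g(M) = 1/(1/(27 - M) + 6) = 1/(6 + 1/(27 - M)))
g(N(-2))² = ((-27 + 0)/(-163 + 6*0))² = (-27/(-163 + 0))² = (-27/(-163))² = (-1/163*(-27))² = (27/163)² = 729/26569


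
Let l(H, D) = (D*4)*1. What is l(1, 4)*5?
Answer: 80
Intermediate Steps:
l(H, D) = 4*D (l(H, D) = (4*D)*1 = 4*D)
l(1, 4)*5 = (4*4)*5 = 16*5 = 80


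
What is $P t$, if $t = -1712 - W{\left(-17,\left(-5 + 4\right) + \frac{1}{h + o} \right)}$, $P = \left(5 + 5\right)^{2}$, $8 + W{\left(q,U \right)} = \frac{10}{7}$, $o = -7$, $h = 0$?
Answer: $- \frac{1193800}{7} \approx -1.7054 \cdot 10^{5}$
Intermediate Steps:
$W{\left(q,U \right)} = - \frac{46}{7}$ ($W{\left(q,U \right)} = -8 + \frac{10}{7} = - \frac{46}{7}$)
$P = 100$ ($P = 10^{2} = 100$)
$t = - \frac{11938}{7}$ ($t = -1712 - - \frac{46}{7} = -1712 + \frac{46}{7} = - \frac{11938}{7} \approx -1705.4$)
$P t = 100 \left(- \frac{11938}{7}\right) = - \frac{1193800}{7}$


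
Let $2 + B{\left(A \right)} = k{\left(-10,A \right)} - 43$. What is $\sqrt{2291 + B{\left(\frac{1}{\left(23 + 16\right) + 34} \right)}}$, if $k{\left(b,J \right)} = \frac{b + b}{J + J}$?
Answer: $2 \sqrt{379} \approx 38.936$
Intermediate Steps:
$k{\left(b,J \right)} = \frac{b}{J}$ ($k{\left(b,J \right)} = \frac{2 b}{2 J} = 2 b \frac{1}{2 J} = \frac{b}{J}$)
$B{\left(A \right)} = -45 - \frac{10}{A}$ ($B{\left(A \right)} = -2 - \left(43 + \frac{10}{A}\right) = -45 - \frac{10}{A}$)
$\sqrt{2291 + B{\left(\frac{1}{\left(23 + 16\right) + 34} \right)}} = \sqrt{2291 - \left(45 + \frac{10}{\frac{1}{\left(23 + 16\right) + 34}}\right)} = \sqrt{2291 - \left(45 + \frac{10}{\frac{1}{39 + 34}}\right)} = \sqrt{2291 - \left(45 + \frac{10}{\frac{1}{73}}\right)} = \sqrt{2291 - \left(45 + 10 \frac{1}{\frac{1}{73}}\right)} = \sqrt{2291 - 775} = \sqrt{1516} = 2 \sqrt{379}$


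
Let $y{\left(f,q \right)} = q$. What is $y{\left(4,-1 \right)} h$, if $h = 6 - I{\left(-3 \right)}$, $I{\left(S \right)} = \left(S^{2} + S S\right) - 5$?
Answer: $7$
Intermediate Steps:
$I{\left(S \right)} = -5 + 2 S^{2}$ ($I{\left(S \right)} = \left(S^{2} + S^{2}\right) - 5 = 2 S^{2} - 5 = -5 + 2 S^{2}$)
$h = -7$ ($h = 6 - \left(-5 + 2 \left(-3\right)^{2}\right) = 6 - \left(-5 + 2 \cdot 9\right) = 6 - \left(-5 + 18\right) = 6 - 13 = -7$)
$y{\left(4,-1 \right)} h = \left(-1\right) \left(-7\right) = 7$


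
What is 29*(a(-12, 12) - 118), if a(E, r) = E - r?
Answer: -4118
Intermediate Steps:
29*(a(-12, 12) - 118) = 29*((-12 - 1*12) - 118) = 29*((-12 - 12) - 118) = 29*(-24 - 118) = 29*(-142) = -4118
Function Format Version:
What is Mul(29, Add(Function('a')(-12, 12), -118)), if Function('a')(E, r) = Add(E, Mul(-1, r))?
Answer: -4118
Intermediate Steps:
Mul(29, Add(Function('a')(-12, 12), -118)) = Mul(29, Add(Add(-12, Mul(-1, 12)), -118)) = Mul(29, Add(Add(-12, -12), -118)) = Mul(29, Add(-24, -118)) = Mul(29, -142) = -4118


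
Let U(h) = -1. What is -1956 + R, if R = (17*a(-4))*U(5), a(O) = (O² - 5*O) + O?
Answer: -2500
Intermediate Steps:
a(O) = O² - 4*O
R = -544 (R = (17*(-4*(-4 - 4)))*(-1) = (17*(-4*(-8)))*(-1) = (17*32)*(-1) = 544*(-1) = -544)
-1956 + R = -1956 - 544 = -2500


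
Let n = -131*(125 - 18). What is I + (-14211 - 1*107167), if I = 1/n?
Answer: -1701355427/14017 ≈ -1.2138e+5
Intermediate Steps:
n = -14017 (n = -131*107 = -14017)
I = -1/14017 (I = 1/(-14017) = -1/14017 ≈ -7.1342e-5)
I + (-14211 - 1*107167) = -1/14017 + (-14211 - 1*107167) = -1/14017 + (-14211 - 107167) = -1/14017 - 121378 = -1701355427/14017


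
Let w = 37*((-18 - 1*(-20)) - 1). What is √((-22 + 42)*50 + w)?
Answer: √1037 ≈ 32.203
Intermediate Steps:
w = 37 (w = 37*((-18 + 20) - 1) = 37*(2 - 1) = 37*1 = 37)
√((-22 + 42)*50 + w) = √((-22 + 42)*50 + 37) = √(20*50 + 37) = √(1000 + 37) = √1037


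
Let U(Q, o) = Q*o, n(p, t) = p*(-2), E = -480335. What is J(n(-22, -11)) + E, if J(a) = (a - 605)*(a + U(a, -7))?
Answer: -332231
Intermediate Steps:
n(p, t) = -2*p
J(a) = -6*a*(-605 + a) (J(a) = (a - 605)*(a + a*(-7)) = (-605 + a)*(a - 7*a) = (-605 + a)*(-6*a) = -6*a*(-605 + a))
J(n(-22, -11)) + E = 6*(-2*(-22))*(605 - (-2)*(-22)) - 480335 = 6*44*(605 - 1*44) - 480335 = 6*44*(605 - 44) - 480335 = 6*44*561 - 480335 = 148104 - 480335 = -332231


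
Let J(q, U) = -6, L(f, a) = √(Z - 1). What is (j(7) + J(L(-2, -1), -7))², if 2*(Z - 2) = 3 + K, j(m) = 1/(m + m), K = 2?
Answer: 6889/196 ≈ 35.148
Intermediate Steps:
j(m) = 1/(2*m)
Z = 9/2 (Z = 2 + (3 + 2)/2 = 2 + (½)*5 = 2 + 5/2 = 9/2 ≈ 4.5000)
L(f, a) = √14/2 (L(f, a) = √(9/2 - 1) = √(7/2) = √14/2)
(j(7) + J(L(-2, -1), -7))² = ((½)/7 - 6)² = ((½)*(⅐) - 6)² = (1/14 - 6)² = (-83/14)² = 6889/196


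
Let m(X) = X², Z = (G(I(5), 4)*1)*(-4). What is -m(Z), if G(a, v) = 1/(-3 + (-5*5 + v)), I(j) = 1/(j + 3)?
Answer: -1/36 ≈ -0.027778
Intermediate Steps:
I(j) = 1/(3 + j)
G(a, v) = 1/(-28 + v) (G(a, v) = 1/(-3 + (-25 + v)) = 1/(-28 + v))
Z = ⅙ (Z = (1/(-28 + 4))*(-4) = (1/(-24))*(-4) = -1/24*1*(-4) = -1/24*(-4) = ⅙ ≈ 0.16667)
-m(Z) = -(⅙)² = -1*1/36 = -1/36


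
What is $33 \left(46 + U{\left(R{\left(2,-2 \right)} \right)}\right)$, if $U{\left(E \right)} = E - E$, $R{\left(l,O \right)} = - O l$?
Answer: $1518$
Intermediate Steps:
$R{\left(l,O \right)} = - O l$
$U{\left(E \right)} = 0$
$33 \left(46 + U{\left(R{\left(2,-2 \right)} \right)}\right) = 33 \left(46 + 0\right) = 33 \cdot 46 = 1518$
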